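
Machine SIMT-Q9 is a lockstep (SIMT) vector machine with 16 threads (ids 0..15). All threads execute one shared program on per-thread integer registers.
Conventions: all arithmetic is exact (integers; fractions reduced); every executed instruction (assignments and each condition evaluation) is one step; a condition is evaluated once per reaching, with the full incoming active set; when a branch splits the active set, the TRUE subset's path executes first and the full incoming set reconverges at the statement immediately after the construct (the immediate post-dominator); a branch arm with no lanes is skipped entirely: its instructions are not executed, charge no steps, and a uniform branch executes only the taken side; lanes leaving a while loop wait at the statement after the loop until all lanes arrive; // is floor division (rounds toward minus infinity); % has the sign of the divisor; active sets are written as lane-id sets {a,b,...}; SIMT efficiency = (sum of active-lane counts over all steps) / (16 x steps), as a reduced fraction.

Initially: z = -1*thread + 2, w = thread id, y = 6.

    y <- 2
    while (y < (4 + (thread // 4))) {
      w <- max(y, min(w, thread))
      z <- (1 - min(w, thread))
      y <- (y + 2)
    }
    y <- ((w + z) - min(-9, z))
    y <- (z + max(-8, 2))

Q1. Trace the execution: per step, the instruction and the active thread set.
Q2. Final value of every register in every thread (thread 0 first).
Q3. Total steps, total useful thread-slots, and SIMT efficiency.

step 0: y <- 2                       {0,1,2,3,4,5,6,7,8,9,10,11,12,13,14,15}
step 1: eval (y < (4 + (thread // 4))) {0,1,2,3,4,5,6,7,8,9,10,11,12,13,14,15}
step 2: w <- max(y, min(w, thread))  {0,1,2,3,4,5,6,7,8,9,10,11,12,13,14,15}
step 3: z <- (1 - min(w, thread))    {0,1,2,3,4,5,6,7,8,9,10,11,12,13,14,15}
step 4: y <- (y + 2)                 {0,1,2,3,4,5,6,7,8,9,10,11,12,13,14,15}
step 5: eval (y < (4 + (thread // 4))) {0,1,2,3,4,5,6,7,8,9,10,11,12,13,14,15}
step 6: w <- max(y, min(w, thread))  {4,5,6,7,8,9,10,11,12,13,14,15}
step 7: z <- (1 - min(w, thread))    {4,5,6,7,8,9,10,11,12,13,14,15}
step 8: y <- (y + 2)                 {4,5,6,7,8,9,10,11,12,13,14,15}
step 9: eval (y < (4 + (thread // 4))) {4,5,6,7,8,9,10,11,12,13,14,15}
step 10: w <- max(y, min(w, thread))  {12,13,14,15}
step 11: z <- (1 - min(w, thread))    {12,13,14,15}
step 12: y <- (y + 2)                 {12,13,14,15}
step 13: eval (y < (4 + (thread // 4))) {12,13,14,15}
step 14: y <- ((w + z) - min(-9, z))  {0,1,2,3,4,5,6,7,8,9,10,11,12,13,14,15}
step 15: y <- (z + max(-8, 2))        {0,1,2,3,4,5,6,7,8,9,10,11,12,13,14,15}

Answer: 16 steps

z: 1,0,-1,-2,-3,-4,-5,-6,-7,-8,-9,-10,-11,-12,-13,-14
w: 2,2,2,3,4,5,6,7,8,9,10,11,12,13,14,15
y: 3,2,1,0,-1,-2,-3,-4,-5,-6,-7,-8,-9,-10,-11,-12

steps = 16; useful = 192; efficiency = 192/256 = 3/4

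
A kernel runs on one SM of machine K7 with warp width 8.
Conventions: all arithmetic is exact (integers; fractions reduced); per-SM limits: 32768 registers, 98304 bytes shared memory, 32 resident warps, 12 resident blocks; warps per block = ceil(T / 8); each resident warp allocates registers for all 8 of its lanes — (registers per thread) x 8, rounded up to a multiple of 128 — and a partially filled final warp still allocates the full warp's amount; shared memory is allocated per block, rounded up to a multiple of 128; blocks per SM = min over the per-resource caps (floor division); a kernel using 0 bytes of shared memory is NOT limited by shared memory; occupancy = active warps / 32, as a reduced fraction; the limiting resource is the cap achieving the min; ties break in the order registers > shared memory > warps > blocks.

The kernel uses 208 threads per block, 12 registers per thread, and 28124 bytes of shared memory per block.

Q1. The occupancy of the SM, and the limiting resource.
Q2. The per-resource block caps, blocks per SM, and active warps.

Answer: occupancy 13/16, limited by warps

registers: 9 blocks
shared memory: 3 blocks
warps: 1 block
blocks: 12 blocks

Answer: 1 block, 26 active warps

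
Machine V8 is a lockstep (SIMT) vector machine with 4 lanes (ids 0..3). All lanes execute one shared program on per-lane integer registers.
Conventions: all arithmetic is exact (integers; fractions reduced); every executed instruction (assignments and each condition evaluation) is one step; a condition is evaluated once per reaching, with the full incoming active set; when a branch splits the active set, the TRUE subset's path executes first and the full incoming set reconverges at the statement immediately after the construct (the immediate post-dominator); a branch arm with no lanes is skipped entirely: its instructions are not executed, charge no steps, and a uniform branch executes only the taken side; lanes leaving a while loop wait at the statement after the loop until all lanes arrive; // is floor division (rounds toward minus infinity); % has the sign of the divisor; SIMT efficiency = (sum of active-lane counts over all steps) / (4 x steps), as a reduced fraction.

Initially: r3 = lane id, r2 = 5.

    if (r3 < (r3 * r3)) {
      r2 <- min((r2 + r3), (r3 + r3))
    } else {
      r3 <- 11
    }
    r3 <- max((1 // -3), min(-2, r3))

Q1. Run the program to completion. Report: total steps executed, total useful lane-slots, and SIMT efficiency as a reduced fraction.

Answer: 4 steps, 12 useful, 3/4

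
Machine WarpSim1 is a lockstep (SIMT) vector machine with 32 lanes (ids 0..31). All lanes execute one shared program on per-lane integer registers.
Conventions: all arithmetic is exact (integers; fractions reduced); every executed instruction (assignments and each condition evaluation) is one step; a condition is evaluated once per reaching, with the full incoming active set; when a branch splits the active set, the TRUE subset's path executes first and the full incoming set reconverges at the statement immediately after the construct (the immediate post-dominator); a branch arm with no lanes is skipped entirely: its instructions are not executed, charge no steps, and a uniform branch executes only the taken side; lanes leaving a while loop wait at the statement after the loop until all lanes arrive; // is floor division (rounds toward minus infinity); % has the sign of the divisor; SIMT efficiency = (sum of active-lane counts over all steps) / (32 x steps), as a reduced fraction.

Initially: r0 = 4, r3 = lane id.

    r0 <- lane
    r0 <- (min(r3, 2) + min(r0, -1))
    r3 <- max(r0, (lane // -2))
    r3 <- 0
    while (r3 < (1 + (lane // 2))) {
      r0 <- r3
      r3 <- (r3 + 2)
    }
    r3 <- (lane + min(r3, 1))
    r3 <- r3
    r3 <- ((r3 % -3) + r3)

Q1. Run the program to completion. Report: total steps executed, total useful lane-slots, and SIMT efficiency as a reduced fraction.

Answer: 32 steps, 688 useful, 43/64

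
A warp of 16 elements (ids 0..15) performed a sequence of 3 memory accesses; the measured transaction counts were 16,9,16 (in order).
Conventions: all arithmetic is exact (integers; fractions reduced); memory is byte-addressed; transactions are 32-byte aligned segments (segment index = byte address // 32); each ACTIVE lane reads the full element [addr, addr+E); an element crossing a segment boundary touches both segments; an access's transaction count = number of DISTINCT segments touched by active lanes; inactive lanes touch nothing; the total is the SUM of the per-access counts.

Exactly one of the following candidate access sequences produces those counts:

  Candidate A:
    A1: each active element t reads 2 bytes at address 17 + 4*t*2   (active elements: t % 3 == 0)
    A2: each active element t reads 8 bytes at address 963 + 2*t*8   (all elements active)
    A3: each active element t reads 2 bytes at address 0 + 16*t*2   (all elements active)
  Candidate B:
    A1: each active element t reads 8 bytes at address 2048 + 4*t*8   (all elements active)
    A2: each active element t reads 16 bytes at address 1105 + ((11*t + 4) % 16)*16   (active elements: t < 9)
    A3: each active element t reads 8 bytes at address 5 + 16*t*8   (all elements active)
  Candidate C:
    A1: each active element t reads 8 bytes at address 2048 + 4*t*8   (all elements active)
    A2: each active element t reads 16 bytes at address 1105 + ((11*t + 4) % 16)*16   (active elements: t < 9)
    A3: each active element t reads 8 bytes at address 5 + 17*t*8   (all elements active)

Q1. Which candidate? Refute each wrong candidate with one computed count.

A: A1 gives 5 transactions, not 16
C: A3 gives 20 transactions, not 16
B: all counts match (16,9,16)

Answer: B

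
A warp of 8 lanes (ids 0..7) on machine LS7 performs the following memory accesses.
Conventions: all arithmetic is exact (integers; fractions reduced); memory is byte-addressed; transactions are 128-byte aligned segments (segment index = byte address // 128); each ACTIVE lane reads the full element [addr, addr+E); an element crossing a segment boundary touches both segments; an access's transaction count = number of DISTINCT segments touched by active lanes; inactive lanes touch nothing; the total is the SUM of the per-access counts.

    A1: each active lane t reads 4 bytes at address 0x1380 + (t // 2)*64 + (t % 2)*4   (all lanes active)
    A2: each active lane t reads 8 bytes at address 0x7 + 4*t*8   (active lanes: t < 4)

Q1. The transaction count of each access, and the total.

A1: 2 transactions
A2: 1 transaction

Answer: 2,1; total 3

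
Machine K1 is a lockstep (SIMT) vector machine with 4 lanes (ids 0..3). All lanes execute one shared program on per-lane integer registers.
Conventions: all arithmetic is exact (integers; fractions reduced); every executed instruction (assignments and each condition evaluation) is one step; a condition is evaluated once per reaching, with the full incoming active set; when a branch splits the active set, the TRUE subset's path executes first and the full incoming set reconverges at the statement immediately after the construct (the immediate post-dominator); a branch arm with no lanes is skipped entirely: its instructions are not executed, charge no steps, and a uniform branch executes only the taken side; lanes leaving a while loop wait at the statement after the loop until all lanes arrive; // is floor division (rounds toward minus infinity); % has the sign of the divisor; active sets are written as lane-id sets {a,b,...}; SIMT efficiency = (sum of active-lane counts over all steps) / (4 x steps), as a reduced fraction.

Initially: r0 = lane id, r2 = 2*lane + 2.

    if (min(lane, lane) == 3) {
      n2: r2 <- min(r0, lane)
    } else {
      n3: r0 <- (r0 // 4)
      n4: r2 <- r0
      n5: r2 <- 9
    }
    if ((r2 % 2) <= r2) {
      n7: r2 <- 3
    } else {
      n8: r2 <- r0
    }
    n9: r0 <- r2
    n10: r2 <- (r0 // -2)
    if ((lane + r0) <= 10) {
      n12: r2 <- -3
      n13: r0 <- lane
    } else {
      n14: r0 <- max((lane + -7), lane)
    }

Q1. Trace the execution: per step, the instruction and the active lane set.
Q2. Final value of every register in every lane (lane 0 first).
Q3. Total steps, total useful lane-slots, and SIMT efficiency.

step 0: eval (min(lane, lane) == 3)  {0,1,2,3}
step 1: r2 <- min(r0, lane)          {3}
step 2: r0 <- (r0 // 4)              {0,1,2}
step 3: r2 <- r0                     {0,1,2}
step 4: r2 <- 9                      {0,1,2}
step 5: eval ((r2 % 2) <= r2)        {0,1,2,3}
step 6: r2 <- 3                      {0,1,2,3}
step 7: r0 <- r2                     {0,1,2,3}
step 8: r2 <- (r0 // -2)             {0,1,2,3}
step 9: eval ((lane + r0) <= 10)     {0,1,2,3}
step 10: r2 <- -3                     {0,1,2,3}
step 11: r0 <- lane                   {0,1,2,3}

Answer: 12 steps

r0: 0,1,2,3
r2: -3,-3,-3,-3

steps = 12; useful = 42; efficiency = 42/48 = 7/8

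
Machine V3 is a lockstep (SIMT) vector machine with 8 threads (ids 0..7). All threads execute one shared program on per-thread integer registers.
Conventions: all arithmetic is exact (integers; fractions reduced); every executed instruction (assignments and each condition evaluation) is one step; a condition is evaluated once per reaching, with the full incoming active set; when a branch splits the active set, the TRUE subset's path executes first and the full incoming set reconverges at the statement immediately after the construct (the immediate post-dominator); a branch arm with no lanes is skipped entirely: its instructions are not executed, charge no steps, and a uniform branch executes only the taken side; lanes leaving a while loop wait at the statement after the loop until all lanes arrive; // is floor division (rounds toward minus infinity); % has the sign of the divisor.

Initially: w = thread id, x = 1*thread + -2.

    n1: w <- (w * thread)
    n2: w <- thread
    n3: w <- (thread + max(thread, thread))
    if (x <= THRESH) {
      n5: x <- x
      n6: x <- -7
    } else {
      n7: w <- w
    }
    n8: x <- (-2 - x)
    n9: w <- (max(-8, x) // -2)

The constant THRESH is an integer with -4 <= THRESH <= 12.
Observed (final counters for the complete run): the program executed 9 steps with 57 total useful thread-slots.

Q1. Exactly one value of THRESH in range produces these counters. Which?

Answer: THRESH = -2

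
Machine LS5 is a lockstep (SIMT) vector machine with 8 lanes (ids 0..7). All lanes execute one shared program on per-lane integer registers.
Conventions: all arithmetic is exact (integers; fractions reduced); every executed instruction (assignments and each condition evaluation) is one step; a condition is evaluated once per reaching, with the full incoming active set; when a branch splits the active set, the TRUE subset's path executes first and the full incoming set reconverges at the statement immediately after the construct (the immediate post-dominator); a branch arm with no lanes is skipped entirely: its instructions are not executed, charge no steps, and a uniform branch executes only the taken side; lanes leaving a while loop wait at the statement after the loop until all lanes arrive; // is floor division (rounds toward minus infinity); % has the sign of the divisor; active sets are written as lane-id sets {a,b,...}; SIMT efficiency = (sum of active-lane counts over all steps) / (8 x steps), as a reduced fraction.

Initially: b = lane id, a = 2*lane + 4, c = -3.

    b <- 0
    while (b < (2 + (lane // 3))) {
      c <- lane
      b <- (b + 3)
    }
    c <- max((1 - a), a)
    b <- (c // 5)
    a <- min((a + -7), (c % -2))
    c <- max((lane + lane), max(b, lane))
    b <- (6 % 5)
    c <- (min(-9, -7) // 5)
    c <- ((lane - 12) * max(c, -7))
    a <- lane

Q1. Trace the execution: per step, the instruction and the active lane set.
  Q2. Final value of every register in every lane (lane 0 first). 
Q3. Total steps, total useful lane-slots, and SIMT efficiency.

step 0: b <- 0                       {0,1,2,3,4,5,6,7}
step 1: eval (b < (2 + (lane // 3))) {0,1,2,3,4,5,6,7}
step 2: c <- lane                    {0,1,2,3,4,5,6,7}
step 3: b <- (b + 3)                 {0,1,2,3,4,5,6,7}
step 4: eval (b < (2 + (lane // 3))) {0,1,2,3,4,5,6,7}
step 5: c <- lane                    {6,7}
step 6: b <- (b + 3)                 {6,7}
step 7: eval (b < (2 + (lane // 3))) {6,7}
step 8: c <- max((1 - a), a)         {0,1,2,3,4,5,6,7}
step 9: b <- (c // 5)                {0,1,2,3,4,5,6,7}
step 10: a <- min((a + -7), (c % -2)) {0,1,2,3,4,5,6,7}
step 11: c <- max((lane + lane), max(b, lane)) {0,1,2,3,4,5,6,7}
step 12: b <- (6 % 5)                 {0,1,2,3,4,5,6,7}
step 13: c <- (min(-9, -7) // 5)      {0,1,2,3,4,5,6,7}
step 14: c <- ((lane - 12) * max(c, -7)) {0,1,2,3,4,5,6,7}
step 15: a <- lane                    {0,1,2,3,4,5,6,7}

Answer: 16 steps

b: 1,1,1,1,1,1,1,1
a: 0,1,2,3,4,5,6,7
c: 24,22,20,18,16,14,12,10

steps = 16; useful = 110; efficiency = 110/128 = 55/64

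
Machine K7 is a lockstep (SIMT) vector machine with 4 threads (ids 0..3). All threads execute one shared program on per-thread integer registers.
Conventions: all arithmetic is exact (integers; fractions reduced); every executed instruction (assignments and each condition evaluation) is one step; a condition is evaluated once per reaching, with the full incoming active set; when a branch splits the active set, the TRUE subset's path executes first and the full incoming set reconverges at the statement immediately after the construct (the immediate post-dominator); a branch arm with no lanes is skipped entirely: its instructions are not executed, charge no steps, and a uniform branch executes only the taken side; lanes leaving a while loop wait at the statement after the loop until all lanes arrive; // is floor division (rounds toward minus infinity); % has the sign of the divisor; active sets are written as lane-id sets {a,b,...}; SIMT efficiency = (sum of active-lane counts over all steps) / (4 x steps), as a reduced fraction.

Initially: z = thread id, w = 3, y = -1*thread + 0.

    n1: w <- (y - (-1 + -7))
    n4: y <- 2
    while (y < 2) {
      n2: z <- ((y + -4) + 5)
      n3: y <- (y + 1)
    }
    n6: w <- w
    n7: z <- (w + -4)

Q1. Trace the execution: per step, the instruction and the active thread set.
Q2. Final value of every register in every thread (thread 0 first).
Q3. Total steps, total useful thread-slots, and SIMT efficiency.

step 0: w <- (y - (-1 + -7))         {0,1,2,3}
step 1: y <- 2                       {0,1,2,3}
step 2: eval (y < 2)                 {0,1,2,3}
step 3: w <- w                       {0,1,2,3}
step 4: z <- (w + -4)                {0,1,2,3}

Answer: 5 steps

z: 4,3,2,1
w: 8,7,6,5
y: 2,2,2,2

steps = 5; useful = 20; efficiency = 20/20 = 1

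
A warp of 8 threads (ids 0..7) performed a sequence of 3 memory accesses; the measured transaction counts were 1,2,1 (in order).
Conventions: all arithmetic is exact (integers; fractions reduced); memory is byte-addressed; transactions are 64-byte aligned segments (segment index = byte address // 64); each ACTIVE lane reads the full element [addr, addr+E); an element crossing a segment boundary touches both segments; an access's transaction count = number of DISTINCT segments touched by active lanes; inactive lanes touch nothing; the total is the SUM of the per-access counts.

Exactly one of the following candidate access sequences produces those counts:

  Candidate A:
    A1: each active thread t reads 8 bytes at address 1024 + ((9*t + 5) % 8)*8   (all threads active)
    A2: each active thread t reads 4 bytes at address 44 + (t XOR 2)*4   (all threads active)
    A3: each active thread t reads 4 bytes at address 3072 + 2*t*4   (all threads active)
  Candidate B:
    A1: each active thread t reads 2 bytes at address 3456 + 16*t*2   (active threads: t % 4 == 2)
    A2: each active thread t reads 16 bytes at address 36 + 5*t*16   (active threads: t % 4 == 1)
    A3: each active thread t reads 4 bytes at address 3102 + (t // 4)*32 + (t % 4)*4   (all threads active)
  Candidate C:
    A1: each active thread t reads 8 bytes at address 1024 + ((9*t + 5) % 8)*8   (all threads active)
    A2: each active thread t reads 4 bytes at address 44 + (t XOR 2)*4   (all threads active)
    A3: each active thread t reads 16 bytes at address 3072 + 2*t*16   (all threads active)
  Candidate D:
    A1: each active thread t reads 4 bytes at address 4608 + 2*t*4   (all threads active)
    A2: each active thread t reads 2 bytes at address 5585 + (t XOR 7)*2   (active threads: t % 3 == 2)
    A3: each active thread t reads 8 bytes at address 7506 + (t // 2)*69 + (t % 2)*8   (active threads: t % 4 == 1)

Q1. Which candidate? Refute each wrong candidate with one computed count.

B: A1 gives 2 transactions, not 1
C: A3 gives 4 transactions, not 1
D: A2 gives 1 transaction, not 2
A: all counts match (1,2,1)

Answer: A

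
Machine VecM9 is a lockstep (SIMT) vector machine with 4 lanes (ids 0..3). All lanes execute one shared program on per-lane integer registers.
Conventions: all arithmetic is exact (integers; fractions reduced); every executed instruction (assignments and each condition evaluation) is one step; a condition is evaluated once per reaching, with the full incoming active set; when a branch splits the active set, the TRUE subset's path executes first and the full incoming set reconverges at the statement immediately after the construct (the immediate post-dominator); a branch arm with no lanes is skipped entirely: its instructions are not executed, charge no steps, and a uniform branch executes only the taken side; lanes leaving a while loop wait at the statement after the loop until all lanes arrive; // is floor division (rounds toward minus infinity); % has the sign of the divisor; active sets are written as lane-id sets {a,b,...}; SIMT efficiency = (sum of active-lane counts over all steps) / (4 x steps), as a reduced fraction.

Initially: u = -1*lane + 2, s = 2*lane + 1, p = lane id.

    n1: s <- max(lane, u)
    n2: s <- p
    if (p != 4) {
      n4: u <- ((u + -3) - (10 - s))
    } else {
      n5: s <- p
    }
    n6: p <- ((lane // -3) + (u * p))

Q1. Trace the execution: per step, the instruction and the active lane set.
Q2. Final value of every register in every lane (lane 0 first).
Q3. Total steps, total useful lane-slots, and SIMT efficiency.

step 0: s <- max(lane, u)            {0,1,2,3}
step 1: s <- p                       {0,1,2,3}
step 2: eval (p != 4)                {0,1,2,3}
step 3: u <- ((u + -3) - (10 - s))   {0,1,2,3}
step 4: p <- ((lane // -3) + (u * p)) {0,1,2,3}

Answer: 5 steps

u: -11,-11,-11,-11
s: 0,1,2,3
p: 0,-12,-23,-34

steps = 5; useful = 20; efficiency = 20/20 = 1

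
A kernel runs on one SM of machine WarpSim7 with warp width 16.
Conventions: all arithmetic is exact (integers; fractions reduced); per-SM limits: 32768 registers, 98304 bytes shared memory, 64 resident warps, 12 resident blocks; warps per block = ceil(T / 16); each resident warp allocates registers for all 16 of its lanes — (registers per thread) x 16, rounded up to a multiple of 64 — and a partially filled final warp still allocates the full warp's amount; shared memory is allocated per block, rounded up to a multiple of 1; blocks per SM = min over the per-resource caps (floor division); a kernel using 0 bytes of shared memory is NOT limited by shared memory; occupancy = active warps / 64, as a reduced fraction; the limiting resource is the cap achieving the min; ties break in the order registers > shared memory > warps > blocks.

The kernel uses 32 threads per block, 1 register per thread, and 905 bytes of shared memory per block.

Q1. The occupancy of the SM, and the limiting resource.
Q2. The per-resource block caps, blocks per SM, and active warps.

Answer: occupancy 3/8, limited by blocks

registers: 256 blocks
shared memory: 108 blocks
warps: 32 blocks
blocks: 12 blocks

Answer: 12 blocks, 24 active warps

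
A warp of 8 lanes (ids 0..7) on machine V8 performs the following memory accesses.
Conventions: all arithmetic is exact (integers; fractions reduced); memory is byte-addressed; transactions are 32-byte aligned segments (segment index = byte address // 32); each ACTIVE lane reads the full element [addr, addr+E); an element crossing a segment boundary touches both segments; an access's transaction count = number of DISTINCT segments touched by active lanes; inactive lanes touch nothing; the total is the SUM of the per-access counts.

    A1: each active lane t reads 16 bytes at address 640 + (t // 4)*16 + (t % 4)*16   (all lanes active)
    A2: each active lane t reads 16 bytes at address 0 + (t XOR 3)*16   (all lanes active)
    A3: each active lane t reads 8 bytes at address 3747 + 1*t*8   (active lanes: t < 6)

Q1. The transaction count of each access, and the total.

A1: 3 transactions
A2: 4 transactions
A3: 2 transactions

Answer: 3,4,2; total 9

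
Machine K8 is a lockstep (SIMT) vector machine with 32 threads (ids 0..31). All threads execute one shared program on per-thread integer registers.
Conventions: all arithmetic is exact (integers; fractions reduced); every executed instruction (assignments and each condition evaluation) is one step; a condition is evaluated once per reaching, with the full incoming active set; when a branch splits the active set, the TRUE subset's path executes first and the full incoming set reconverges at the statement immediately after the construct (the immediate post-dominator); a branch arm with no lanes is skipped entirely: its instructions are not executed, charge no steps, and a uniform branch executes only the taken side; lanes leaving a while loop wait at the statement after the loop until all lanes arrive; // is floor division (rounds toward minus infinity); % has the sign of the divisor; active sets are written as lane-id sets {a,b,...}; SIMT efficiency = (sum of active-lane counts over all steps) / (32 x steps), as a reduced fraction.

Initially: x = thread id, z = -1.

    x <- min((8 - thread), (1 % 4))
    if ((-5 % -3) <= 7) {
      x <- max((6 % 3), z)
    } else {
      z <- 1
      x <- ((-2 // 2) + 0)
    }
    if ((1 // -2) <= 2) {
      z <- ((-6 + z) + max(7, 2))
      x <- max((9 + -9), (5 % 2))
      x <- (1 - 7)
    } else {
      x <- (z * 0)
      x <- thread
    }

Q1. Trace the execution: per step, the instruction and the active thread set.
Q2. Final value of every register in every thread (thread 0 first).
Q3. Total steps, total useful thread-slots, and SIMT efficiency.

step 0: x <- min((8 - thread), (1 % 4)) {0,1,2,3,4,5,6,7,8,9,10,11,12,13,14,15,16,17,18,19,20,21,22,23,24,25,26,27,28,29,30,31}
step 1: eval ((-5 % -3) <= 7)        {0,1,2,3,4,5,6,7,8,9,10,11,12,13,14,15,16,17,18,19,20,21,22,23,24,25,26,27,28,29,30,31}
step 2: x <- max((6 % 3), z)         {0,1,2,3,4,5,6,7,8,9,10,11,12,13,14,15,16,17,18,19,20,21,22,23,24,25,26,27,28,29,30,31}
step 3: eval ((1 // -2) <= 2)        {0,1,2,3,4,5,6,7,8,9,10,11,12,13,14,15,16,17,18,19,20,21,22,23,24,25,26,27,28,29,30,31}
step 4: z <- ((-6 + z) + max(7, 2))  {0,1,2,3,4,5,6,7,8,9,10,11,12,13,14,15,16,17,18,19,20,21,22,23,24,25,26,27,28,29,30,31}
step 5: x <- max((9 + -9), (5 % 2))  {0,1,2,3,4,5,6,7,8,9,10,11,12,13,14,15,16,17,18,19,20,21,22,23,24,25,26,27,28,29,30,31}
step 6: x <- (1 - 7)                 {0,1,2,3,4,5,6,7,8,9,10,11,12,13,14,15,16,17,18,19,20,21,22,23,24,25,26,27,28,29,30,31}

Answer: 7 steps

x: -6,-6,-6,-6,-6,-6,-6,-6,-6,-6,-6,-6,-6,-6,-6,-6,-6,-6,-6,-6,-6,-6,-6,-6,-6,-6,-6,-6,-6,-6,-6,-6
z: 0,0,0,0,0,0,0,0,0,0,0,0,0,0,0,0,0,0,0,0,0,0,0,0,0,0,0,0,0,0,0,0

steps = 7; useful = 224; efficiency = 224/224 = 1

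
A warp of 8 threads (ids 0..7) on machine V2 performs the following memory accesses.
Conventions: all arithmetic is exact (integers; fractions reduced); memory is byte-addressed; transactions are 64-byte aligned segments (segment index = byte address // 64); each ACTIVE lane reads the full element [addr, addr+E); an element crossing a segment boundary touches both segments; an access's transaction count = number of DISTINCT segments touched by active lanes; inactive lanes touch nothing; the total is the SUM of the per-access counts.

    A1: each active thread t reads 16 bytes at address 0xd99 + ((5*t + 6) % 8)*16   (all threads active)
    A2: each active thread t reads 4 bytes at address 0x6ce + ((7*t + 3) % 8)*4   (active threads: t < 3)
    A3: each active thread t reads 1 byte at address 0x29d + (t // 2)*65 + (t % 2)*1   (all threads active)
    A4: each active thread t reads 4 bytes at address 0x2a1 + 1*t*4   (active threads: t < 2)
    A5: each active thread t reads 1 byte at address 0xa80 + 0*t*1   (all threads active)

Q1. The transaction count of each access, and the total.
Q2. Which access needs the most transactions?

A1: 3 transactions
A2: 1 transaction
A3: 4 transactions
A4: 1 transaction
A5: 1 transaction

Answer: 3,1,4,1,1; total 10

Answer: A3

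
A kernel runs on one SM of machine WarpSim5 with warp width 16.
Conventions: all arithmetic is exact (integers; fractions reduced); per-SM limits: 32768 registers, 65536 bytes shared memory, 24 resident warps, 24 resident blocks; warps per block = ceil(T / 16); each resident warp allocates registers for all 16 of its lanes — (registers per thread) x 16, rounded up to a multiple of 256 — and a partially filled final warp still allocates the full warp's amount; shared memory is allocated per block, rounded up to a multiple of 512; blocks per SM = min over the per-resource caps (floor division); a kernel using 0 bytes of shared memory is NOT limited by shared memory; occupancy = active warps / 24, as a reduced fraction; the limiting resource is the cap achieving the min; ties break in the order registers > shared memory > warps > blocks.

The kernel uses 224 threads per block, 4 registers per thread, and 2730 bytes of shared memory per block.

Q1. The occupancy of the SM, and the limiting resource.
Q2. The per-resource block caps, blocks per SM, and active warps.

Answer: occupancy 7/12, limited by warps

registers: 9 blocks
shared memory: 21 blocks
warps: 1 block
blocks: 24 blocks

Answer: 1 block, 14 active warps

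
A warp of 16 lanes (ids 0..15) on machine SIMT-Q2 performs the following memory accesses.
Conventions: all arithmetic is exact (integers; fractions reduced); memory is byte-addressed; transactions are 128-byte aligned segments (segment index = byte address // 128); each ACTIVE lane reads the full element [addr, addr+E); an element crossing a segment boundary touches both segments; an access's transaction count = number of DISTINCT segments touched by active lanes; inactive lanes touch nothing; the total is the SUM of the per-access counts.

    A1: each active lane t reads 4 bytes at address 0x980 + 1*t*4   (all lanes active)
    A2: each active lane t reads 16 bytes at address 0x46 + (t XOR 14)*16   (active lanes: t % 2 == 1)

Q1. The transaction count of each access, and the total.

A1: 1 transaction
A2: 3 transactions

Answer: 1,3; total 4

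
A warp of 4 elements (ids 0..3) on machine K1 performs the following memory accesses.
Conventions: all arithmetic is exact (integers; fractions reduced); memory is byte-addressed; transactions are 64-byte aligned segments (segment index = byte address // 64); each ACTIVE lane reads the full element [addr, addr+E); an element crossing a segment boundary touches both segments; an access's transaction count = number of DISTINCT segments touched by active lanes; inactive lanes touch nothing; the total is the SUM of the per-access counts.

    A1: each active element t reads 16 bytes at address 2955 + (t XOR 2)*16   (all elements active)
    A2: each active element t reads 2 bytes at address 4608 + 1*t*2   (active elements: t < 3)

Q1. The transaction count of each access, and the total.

A1: 2 transactions
A2: 1 transaction

Answer: 2,1; total 3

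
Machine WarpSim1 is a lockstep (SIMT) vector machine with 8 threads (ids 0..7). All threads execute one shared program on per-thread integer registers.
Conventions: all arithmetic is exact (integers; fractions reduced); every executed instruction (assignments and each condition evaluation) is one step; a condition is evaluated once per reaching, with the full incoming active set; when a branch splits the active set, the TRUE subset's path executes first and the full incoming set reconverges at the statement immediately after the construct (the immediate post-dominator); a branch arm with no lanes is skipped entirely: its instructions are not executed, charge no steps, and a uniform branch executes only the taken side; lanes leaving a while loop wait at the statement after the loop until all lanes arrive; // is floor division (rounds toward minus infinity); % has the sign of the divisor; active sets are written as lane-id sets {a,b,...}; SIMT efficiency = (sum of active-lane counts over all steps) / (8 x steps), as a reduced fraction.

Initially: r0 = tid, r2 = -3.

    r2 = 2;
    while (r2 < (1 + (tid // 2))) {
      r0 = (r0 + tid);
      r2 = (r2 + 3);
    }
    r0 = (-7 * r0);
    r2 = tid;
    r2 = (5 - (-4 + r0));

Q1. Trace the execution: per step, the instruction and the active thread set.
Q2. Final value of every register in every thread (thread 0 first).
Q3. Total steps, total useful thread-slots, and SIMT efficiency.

step 0: r2 <- 2                      {0,1,2,3,4,5,6,7}
step 1: eval (r2 < (1 + (tid // 2))) {0,1,2,3,4,5,6,7}
step 2: r0 <- (r0 + tid)             {4,5,6,7}
step 3: r2 <- (r2 + 3)               {4,5,6,7}
step 4: eval (r2 < (1 + (tid // 2))) {4,5,6,7}
step 5: r0 <- (-7 * r0)              {0,1,2,3,4,5,6,7}
step 6: r2 <- tid                    {0,1,2,3,4,5,6,7}
step 7: r2 <- (5 - (-4 + r0))        {0,1,2,3,4,5,6,7}

Answer: 8 steps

r0: 0,-7,-14,-21,-56,-70,-84,-98
r2: 9,16,23,30,65,79,93,107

steps = 8; useful = 52; efficiency = 52/64 = 13/16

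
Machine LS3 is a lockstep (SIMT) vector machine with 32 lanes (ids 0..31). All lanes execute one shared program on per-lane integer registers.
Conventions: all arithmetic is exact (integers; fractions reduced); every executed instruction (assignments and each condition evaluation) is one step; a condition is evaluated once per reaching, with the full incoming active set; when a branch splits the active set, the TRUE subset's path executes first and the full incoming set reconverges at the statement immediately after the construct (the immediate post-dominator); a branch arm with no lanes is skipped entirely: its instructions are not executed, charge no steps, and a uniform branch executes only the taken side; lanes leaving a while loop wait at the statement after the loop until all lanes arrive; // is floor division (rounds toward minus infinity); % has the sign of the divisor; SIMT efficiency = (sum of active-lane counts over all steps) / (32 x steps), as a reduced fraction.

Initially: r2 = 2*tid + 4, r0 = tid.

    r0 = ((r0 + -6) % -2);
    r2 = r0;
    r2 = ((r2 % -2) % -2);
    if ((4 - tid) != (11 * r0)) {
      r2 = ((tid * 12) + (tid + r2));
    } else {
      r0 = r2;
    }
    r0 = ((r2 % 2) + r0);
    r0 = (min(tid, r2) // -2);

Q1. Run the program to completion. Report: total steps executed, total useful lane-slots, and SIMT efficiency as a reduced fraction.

Answer: 8 steps, 224 useful, 7/8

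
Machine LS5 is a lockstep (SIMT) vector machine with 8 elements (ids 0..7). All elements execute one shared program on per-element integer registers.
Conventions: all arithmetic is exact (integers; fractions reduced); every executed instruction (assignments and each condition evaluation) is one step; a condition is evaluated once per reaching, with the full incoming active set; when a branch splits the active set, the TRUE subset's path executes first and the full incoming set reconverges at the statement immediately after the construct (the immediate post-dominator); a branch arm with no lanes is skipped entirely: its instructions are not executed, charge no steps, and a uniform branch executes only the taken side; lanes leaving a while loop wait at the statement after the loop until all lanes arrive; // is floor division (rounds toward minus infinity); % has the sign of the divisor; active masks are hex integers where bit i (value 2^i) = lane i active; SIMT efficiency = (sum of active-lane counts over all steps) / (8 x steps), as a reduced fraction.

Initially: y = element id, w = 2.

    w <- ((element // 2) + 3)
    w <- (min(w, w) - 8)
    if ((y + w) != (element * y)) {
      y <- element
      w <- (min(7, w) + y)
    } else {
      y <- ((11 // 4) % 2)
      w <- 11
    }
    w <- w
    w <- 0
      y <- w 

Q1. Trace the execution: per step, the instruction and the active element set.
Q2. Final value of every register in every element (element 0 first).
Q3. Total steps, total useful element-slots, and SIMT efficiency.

step 0: w <- ((element // 2) + 3)    0xff
step 1: w <- (min(w, w) - 8)         0xff
step 2: eval ((y + w) != (element * y)) 0xff
step 3: y <- element                 0xff
step 4: w <- (min(7, w) + y)         0xff
step 5: w <- w                       0xff
step 6: w <- 0                       0xff
step 7: y <- w                       0xff

Answer: 8 steps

y: 0,0,0,0,0,0,0,0
w: 0,0,0,0,0,0,0,0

steps = 8; useful = 64; efficiency = 64/64 = 1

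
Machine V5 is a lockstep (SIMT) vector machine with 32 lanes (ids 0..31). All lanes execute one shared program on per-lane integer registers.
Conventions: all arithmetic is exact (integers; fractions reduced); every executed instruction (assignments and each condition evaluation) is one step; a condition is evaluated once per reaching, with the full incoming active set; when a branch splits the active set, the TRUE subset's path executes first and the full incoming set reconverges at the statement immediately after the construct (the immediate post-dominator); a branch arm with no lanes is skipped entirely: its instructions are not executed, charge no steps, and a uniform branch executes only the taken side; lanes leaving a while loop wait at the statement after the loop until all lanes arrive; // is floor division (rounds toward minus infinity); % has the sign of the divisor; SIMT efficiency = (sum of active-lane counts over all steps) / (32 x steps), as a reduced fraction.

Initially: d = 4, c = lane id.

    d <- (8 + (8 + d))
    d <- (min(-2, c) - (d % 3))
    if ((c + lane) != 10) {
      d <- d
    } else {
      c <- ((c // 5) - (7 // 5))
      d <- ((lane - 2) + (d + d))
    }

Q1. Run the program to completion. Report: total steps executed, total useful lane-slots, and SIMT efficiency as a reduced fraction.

Answer: 6 steps, 129 useful, 43/64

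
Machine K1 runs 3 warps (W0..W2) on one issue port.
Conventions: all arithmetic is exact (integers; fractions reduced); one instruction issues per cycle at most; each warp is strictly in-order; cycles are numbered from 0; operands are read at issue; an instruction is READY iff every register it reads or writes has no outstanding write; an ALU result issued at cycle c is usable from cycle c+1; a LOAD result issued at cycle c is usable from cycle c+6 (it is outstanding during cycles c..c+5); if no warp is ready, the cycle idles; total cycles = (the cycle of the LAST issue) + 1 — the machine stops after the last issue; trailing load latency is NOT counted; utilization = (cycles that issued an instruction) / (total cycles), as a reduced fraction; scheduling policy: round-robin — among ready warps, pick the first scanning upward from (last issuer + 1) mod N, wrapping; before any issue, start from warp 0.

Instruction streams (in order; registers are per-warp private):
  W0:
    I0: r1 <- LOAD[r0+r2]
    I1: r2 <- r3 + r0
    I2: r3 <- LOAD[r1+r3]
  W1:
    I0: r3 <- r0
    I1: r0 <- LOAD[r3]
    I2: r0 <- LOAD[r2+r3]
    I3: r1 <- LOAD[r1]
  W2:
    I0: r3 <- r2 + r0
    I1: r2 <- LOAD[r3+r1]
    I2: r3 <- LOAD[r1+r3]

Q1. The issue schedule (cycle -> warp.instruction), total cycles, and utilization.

cycle 0: W0.I0
cycle 1: W1.I0
cycle 2: W2.I0
cycle 3: W0.I1
cycle 4: W1.I1
cycle 5: W2.I1
cycle 6: W0.I2
cycle 7: W2.I2
cycle 8: idle
cycle 9: idle
cycle 10: W1.I2
cycle 11: W1.I3

Answer: 12 cycles, utilization 5/6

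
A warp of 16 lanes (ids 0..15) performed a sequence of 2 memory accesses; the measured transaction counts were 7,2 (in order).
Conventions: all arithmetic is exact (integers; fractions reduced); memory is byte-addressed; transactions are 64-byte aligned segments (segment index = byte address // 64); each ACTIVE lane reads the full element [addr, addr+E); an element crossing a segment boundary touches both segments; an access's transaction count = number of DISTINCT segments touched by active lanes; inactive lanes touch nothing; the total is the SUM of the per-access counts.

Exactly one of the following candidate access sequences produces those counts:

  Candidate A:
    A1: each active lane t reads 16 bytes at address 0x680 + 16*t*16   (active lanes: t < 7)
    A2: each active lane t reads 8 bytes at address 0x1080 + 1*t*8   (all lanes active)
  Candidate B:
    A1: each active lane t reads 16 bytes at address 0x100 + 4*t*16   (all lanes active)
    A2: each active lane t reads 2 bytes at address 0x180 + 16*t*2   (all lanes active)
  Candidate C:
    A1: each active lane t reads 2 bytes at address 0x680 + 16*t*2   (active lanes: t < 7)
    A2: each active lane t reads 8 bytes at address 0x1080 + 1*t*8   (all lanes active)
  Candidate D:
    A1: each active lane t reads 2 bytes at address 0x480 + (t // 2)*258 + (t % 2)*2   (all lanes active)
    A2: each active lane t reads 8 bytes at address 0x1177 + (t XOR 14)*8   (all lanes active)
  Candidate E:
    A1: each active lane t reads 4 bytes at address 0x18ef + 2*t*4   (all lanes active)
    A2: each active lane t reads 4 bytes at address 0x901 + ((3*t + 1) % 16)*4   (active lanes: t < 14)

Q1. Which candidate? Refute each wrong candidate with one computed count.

B: A1 gives 16 transactions, not 7
C: A1 gives 4 transactions, not 7
D: A1 gives 8 transactions, not 7
E: A1 gives 3 transactions, not 7
A: all counts match (7,2)

Answer: A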